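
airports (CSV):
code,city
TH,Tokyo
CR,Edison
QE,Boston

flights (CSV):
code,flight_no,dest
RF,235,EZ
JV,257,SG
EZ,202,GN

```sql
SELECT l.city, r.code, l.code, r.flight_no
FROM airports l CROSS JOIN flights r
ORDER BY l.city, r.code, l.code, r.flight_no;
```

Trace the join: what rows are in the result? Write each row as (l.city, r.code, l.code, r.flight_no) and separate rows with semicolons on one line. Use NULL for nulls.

CROSS JOIN pairs every row of `airports` with every row of `flights`: 3 × 3 = 9 rows.
After projecting and ordering:
l.city | r.code | l.code | r.flight_no
Boston | EZ | QE | 202
Boston | JV | QE | 257
Boston | RF | QE | 235
Edison | EZ | CR | 202
Edison | JV | CR | 257
Edison | RF | CR | 235
Tokyo | EZ | TH | 202
Tokyo | JV | TH | 257
Tokyo | RF | TH | 235

(Boston, EZ, QE, 202); (Boston, JV, QE, 257); (Boston, RF, QE, 235); (Edison, EZ, CR, 202); (Edison, JV, CR, 257); (Edison, RF, CR, 235); (Tokyo, EZ, TH, 202); (Tokyo, JV, TH, 257); (Tokyo, RF, TH, 235)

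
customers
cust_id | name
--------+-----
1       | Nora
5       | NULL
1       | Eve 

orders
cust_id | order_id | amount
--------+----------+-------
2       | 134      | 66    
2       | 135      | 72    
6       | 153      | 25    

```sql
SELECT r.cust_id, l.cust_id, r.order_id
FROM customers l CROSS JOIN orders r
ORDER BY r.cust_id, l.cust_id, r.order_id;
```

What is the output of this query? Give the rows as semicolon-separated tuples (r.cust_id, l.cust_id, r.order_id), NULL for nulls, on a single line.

CROSS JOIN pairs every row of `customers` with every row of `orders`: 3 × 3 = 9 rows.

(2, 1, 134); (2, 1, 134); (2, 1, 135); (2, 1, 135); (2, 5, 134); (2, 5, 135); (6, 1, 153); (6, 1, 153); (6, 5, 153)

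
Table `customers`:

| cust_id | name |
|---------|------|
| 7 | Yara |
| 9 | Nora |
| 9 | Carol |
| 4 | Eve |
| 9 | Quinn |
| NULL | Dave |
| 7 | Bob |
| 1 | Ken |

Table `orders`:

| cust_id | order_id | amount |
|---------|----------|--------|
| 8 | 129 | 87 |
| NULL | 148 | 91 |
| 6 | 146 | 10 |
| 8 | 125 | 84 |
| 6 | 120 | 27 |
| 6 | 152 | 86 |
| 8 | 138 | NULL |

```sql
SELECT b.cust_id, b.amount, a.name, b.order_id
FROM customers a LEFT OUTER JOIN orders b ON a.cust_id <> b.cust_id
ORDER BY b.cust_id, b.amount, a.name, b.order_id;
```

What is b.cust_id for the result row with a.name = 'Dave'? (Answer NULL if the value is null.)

LEFT JOIN keeps every row from `customers`; unmatched rows get NULL for `orders`'s columns.
Matching on a.cust_id <> b.cust_id. A NULL in a compared column never satisfies the condition.
- cust_id=7: 6 matching b row(s), so 6 row(s) emitted.
- cust_id=9: 6 matching b row(s), so 6 row(s) emitted.
- cust_id=9: 6 matching b row(s), so 6 row(s) emitted.
- cust_id=4: 6 matching b row(s), so 6 row(s) emitted.
- cust_id=9: 6 matching b row(s), so 6 row(s) emitted.
- cust_id=NULL: no b row matches, row kept with b columns NULL.
- cust_id=7: 6 matching b row(s), so 6 row(s) emitted.
- cust_id=1: 6 matching b row(s), so 6 row(s) emitted.

NULL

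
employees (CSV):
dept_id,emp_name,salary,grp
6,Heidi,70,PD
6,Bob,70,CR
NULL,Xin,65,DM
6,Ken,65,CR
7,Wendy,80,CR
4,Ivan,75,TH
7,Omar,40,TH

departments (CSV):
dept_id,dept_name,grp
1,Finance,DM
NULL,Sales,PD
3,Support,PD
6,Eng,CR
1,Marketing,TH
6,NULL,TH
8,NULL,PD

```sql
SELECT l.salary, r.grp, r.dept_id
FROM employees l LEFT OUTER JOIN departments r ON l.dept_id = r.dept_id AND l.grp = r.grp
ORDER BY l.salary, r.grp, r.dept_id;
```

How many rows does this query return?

LEFT JOIN keeps every row from `employees`; unmatched rows get NULL for `departments`'s columns.
Matching on l.dept_id = r.dept_id AND l.grp = r.grp. A NULL in a compared column never satisfies the condition.
- l row (dept_id=6, grp=PD): no match → kept, r columns NULL.
- l row (dept_id=6, grp=CR): matches 1 r row(s) → 1 output row(s).
- l row (dept_id=NULL, grp=DM): no match → kept, r columns NULL.
- l row (dept_id=6, grp=CR): matches 1 r row(s) → 1 output row(s).
- l row (dept_id=7, grp=CR): no match → kept, r columns NULL.
- l row (dept_id=4, grp=TH): no match → kept, r columns NULL.
- l row (dept_id=7, grp=TH): no match → kept, r columns NULL.
Total: 2 matched + 5 padded = 7 rows.

7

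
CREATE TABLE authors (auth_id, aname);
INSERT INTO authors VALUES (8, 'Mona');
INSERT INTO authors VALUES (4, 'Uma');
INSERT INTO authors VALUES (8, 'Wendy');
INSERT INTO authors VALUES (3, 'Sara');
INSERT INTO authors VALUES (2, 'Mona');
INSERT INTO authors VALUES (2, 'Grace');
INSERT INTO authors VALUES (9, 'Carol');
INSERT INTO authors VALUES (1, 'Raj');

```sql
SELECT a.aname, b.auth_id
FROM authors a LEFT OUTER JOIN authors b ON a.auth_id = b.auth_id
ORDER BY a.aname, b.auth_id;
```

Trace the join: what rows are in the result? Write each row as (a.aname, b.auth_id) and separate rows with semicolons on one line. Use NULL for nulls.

LEFT JOIN keeps every row from `authors a`; unmatched rows get NULL for `authors b`'s columns.
Matching on a.auth_id = b.auth_id.
- a (auth_id=8) pairs with 2 row(s) of b.
- a (auth_id=4) pairs with 1 row(s) of b.
- a (auth_id=8) pairs with 2 row(s) of b.
- a (auth_id=3) pairs with 1 row(s) of b.
- a (auth_id=2) pairs with 2 row(s) of b.
- a (auth_id=2) pairs with 2 row(s) of b.
- a (auth_id=9) pairs with 1 row(s) of b.
- a (auth_id=1) pairs with 1 row(s) of b.

(Carol, 9); (Grace, 2); (Grace, 2); (Mona, 2); (Mona, 2); (Mona, 8); (Mona, 8); (Raj, 1); (Sara, 3); (Uma, 4); (Wendy, 8); (Wendy, 8)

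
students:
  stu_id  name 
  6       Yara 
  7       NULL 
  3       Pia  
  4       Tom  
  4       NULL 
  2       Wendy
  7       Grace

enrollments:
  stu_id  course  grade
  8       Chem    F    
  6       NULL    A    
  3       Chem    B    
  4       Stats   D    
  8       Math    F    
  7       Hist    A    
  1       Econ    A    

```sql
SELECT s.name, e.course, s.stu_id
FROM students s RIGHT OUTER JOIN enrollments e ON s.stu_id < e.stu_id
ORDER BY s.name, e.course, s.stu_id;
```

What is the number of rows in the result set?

27

RIGHT JOIN keeps every row from `enrollments`; unmatched rows get NULL for `students`'s columns.
Matching on s.stu_id < e.stu_id.
- stu_id=6: 3 matching e row(s), so 3 row(s) emitted.
- stu_id=7: 2 matching e row(s), so 2 row(s) emitted.
- stu_id=3: 5 matching e row(s), so 5 row(s) emitted.
- stu_id=4: 4 matching e row(s), so 4 row(s) emitted.
- stu_id=4: 4 matching e row(s), so 4 row(s) emitted.
- stu_id=2: 6 matching e row(s), so 6 row(s) emitted.
- stu_id=7: 2 matching e row(s), so 2 row(s) emitted.
- 1 row(s) from e found no s partner → padded with NULL.
Total: 26 matched + 1 padded = 27 rows.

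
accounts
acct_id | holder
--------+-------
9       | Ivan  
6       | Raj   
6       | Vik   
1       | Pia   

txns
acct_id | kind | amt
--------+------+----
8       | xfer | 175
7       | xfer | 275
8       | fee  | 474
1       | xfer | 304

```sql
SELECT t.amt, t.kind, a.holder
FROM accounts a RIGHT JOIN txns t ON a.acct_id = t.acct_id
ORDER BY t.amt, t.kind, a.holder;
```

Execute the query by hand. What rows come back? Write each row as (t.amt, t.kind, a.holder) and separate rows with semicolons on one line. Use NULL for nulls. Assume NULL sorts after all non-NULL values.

RIGHT JOIN keeps every row from `txns`; unmatched rows get NULL for `accounts`'s columns.
Matching on a.acct_id = t.acct_id.
Matched pairs: 1; unmatched t rows kept: 3.

(175, xfer, NULL); (275, xfer, NULL); (304, xfer, Pia); (474, fee, NULL)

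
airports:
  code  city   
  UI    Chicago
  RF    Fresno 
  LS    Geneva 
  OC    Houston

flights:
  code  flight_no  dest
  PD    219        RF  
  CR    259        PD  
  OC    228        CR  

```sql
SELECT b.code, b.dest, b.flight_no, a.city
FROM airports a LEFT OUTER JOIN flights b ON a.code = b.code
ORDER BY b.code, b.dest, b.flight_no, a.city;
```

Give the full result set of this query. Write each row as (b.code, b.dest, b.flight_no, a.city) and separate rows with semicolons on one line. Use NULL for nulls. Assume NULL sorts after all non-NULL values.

(OC, CR, 228, Houston); (NULL, NULL, NULL, Chicago); (NULL, NULL, NULL, Fresno); (NULL, NULL, NULL, Geneva)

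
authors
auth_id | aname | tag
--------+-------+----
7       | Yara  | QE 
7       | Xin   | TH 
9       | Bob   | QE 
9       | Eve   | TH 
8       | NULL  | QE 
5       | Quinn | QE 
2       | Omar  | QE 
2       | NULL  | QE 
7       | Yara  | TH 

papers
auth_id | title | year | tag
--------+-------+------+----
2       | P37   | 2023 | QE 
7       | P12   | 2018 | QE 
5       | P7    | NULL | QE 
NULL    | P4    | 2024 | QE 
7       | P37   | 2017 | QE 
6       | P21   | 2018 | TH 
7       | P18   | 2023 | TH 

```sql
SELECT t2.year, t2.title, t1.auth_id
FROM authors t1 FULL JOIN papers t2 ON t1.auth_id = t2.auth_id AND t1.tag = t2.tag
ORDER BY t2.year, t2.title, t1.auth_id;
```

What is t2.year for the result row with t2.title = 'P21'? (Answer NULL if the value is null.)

FULL OUTER JOIN keeps every row from both sides; unmatched rows get NULL for the other side's columns.
Matching on t1.auth_id = t2.auth_id AND t1.tag = t2.tag. A NULL in a compared column never satisfies the condition.
Matched pairs: 7; unmatched t1 rows kept: 3; unmatched t2 rows kept: 2.

2018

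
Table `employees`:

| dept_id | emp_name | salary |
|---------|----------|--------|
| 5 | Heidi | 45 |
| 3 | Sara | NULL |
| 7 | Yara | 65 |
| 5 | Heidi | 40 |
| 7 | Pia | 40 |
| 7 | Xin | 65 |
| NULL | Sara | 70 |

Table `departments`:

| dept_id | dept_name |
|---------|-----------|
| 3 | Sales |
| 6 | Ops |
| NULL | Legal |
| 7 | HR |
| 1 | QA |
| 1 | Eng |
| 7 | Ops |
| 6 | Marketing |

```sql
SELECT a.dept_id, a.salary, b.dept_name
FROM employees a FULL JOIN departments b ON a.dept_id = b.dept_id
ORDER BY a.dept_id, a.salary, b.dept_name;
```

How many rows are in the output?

15

FULL OUTER JOIN keeps every row from both sides; unmatched rows get NULL for the other side's columns.
Matching on a.dept_id = b.dept_id. A NULL in a compared column never satisfies the condition.
- a (dept_id=5) has no partner → padded with NULL.
- a (dept_id=3) pairs with 1 row(s) of b.
- a (dept_id=7) pairs with 2 row(s) of b.
- a (dept_id=5) has no partner → padded with NULL.
- a (dept_id=7) pairs with 2 row(s) of b.
- a (dept_id=7) pairs with 2 row(s) of b.
- a (dept_id=NULL) has no partner → padded with NULL.
- 5 b row(s) had no a match → kept, a columns NULL.
Total: 7 matched + 8 padded = 15 rows.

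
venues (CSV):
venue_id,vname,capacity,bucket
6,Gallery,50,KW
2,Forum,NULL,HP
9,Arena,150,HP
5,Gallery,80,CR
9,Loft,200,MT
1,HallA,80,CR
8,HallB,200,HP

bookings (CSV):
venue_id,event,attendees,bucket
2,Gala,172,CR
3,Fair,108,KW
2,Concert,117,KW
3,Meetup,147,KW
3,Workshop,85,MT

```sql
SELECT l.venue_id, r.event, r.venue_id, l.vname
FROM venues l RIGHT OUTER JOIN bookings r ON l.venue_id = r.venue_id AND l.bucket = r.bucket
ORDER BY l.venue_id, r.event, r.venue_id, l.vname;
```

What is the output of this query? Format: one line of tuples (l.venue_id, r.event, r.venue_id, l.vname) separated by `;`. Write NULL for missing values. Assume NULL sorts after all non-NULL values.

(NULL, Concert, 2, NULL); (NULL, Fair, 3, NULL); (NULL, Gala, 2, NULL); (NULL, Meetup, 3, NULL); (NULL, Workshop, 3, NULL)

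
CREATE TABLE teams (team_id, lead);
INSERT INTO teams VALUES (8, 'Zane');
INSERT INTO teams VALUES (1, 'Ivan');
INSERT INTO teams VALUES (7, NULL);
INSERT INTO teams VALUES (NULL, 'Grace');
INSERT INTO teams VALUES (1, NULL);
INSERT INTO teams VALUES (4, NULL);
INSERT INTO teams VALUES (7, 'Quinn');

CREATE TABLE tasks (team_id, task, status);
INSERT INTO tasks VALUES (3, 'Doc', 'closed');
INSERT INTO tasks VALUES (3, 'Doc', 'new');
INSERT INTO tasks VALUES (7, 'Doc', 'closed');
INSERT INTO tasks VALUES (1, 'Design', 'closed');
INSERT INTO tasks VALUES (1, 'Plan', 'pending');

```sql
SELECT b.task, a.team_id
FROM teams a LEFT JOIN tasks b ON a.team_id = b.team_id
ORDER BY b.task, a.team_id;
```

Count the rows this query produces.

9

LEFT JOIN keeps every row from `teams`; unmatched rows get NULL for `tasks`'s columns.
Matching on a.team_id = b.team_id. A NULL in a compared column never satisfies the condition.
Matched pairs: 6; unmatched a rows kept: 3.
Total: 6 matched + 3 padded = 9 rows.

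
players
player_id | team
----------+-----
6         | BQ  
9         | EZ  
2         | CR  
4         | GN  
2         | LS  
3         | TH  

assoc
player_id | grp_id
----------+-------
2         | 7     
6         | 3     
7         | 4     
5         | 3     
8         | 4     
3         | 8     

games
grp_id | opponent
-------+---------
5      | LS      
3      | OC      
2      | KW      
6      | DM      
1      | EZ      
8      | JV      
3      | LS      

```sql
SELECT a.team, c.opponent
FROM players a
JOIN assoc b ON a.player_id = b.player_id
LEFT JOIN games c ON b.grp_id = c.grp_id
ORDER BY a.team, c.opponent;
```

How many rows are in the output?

5

Step 1 — a INNER JOIN b on player_id → 4 row(s).
Then LEFT JOIN `games c` on grp_id: each of those 4 rows is kept; rows whose b.grp_id has no match in c get NULL for c's columns.
Result: 5 row(s).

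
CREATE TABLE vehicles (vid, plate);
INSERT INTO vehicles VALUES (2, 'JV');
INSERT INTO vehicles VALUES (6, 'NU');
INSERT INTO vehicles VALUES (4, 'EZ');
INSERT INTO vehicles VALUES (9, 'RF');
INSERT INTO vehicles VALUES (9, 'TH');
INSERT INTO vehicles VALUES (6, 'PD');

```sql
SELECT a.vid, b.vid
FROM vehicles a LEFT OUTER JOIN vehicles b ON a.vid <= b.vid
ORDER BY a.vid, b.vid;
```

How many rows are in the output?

LEFT JOIN keeps every row from `vehicles a`; unmatched rows get NULL for `vehicles b`'s columns.
Matching on a.vid <= b.vid.
- a[0] vid=2 → 6 match(es) in b → 6 row(s).
- a[1] vid=6 → 4 match(es) in b → 4 row(s).
- a[2] vid=4 → 5 match(es) in b → 5 row(s).
- a[3] vid=9 → 2 match(es) in b → 2 row(s).
- a[4] vid=9 → 2 match(es) in b → 2 row(s).
- a[5] vid=6 → 4 match(es) in b → 4 row(s).
Total: 23 rows.

23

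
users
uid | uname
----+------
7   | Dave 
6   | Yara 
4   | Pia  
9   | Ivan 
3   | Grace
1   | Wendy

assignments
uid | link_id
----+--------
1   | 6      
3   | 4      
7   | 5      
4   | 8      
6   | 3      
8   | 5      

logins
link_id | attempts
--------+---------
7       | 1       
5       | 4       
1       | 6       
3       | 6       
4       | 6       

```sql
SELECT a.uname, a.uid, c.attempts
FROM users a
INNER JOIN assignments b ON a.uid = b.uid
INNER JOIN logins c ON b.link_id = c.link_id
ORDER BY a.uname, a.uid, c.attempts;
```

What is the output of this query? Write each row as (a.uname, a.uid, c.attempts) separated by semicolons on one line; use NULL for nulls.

Step 1 — a INNER JOIN b on uid → 5 row(s).
Then INNER JOIN `logins c` on link_id: keep only rows whose b.link_id appears in c.

(Dave, 7, 4); (Grace, 3, 6); (Yara, 6, 6)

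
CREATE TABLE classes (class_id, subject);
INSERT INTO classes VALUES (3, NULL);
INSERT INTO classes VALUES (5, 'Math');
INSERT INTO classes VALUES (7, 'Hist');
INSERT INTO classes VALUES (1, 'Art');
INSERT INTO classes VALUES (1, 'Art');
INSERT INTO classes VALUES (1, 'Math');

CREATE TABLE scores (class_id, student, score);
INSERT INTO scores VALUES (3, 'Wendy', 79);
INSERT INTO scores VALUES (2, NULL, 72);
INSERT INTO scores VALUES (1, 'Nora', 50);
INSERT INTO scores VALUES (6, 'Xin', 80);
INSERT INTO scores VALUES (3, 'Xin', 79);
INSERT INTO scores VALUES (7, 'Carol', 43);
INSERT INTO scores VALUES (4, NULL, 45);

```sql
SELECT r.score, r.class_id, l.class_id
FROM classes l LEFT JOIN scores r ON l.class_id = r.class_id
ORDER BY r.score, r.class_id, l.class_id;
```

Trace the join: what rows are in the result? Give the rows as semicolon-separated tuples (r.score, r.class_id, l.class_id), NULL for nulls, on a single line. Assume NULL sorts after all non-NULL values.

(43, 7, 7); (50, 1, 1); (50, 1, 1); (50, 1, 1); (79, 3, 3); (79, 3, 3); (NULL, NULL, 5)

LEFT JOIN keeps every row from `classes`; unmatched rows get NULL for `scores`'s columns.
Matching on l.class_id = r.class_id.
- l[0] class_id=3 → 2 match(es) in r → 2 row(s).
- l[1] class_id=5 → no match; kept with NULLs on the r side.
- l[2] class_id=7 → 1 match(es) in r → 1 row(s).
- l[3] class_id=1 → 1 match(es) in r → 1 row(s).
- l[4] class_id=1 → 1 match(es) in r → 1 row(s).
- l[5] class_id=1 → 1 match(es) in r → 1 row(s).
After projecting and ordering:
r.score | r.class_id | l.class_id
43 | 7 | 7
50 | 1 | 1
50 | 1 | 1
50 | 1 | 1
79 | 3 | 3
79 | 3 | 3
NULL | NULL | 5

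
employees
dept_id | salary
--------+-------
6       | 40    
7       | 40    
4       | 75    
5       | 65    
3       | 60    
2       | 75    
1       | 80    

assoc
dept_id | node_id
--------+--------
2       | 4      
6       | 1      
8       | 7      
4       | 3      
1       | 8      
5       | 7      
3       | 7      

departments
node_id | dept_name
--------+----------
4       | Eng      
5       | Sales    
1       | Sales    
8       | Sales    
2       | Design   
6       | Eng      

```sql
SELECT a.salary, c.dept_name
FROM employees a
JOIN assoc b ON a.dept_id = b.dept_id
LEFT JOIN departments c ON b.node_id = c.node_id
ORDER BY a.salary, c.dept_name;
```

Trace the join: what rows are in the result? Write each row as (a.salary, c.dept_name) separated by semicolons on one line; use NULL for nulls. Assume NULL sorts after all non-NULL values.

(40, Sales); (60, NULL); (65, NULL); (75, Eng); (75, NULL); (80, Sales)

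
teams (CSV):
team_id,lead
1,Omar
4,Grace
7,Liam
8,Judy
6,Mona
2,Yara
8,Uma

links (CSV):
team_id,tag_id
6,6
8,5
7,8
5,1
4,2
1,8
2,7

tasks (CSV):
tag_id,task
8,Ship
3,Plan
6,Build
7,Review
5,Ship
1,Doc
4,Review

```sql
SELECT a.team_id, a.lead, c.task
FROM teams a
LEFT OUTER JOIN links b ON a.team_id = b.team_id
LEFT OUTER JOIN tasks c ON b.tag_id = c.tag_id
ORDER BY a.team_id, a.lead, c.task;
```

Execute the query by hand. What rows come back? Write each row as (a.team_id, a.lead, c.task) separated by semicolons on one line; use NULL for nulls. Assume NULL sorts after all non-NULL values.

(1, Omar, Ship); (2, Yara, Review); (4, Grace, NULL); (6, Mona, Build); (7, Liam, Ship); (8, Judy, Ship); (8, Uma, Ship)

Evaluate left to right. First `teams a LEFT JOIN links b` on team_id: 7 row(s).
Then LEFT JOIN `tasks c` on tag_id: each of those 7 rows is kept; rows whose b.tag_id has no match in c get NULL for c's columns.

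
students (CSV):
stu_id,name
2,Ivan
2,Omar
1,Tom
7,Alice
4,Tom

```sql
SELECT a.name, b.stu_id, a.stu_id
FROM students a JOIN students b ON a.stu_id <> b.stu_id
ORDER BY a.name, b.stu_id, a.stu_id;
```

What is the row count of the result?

18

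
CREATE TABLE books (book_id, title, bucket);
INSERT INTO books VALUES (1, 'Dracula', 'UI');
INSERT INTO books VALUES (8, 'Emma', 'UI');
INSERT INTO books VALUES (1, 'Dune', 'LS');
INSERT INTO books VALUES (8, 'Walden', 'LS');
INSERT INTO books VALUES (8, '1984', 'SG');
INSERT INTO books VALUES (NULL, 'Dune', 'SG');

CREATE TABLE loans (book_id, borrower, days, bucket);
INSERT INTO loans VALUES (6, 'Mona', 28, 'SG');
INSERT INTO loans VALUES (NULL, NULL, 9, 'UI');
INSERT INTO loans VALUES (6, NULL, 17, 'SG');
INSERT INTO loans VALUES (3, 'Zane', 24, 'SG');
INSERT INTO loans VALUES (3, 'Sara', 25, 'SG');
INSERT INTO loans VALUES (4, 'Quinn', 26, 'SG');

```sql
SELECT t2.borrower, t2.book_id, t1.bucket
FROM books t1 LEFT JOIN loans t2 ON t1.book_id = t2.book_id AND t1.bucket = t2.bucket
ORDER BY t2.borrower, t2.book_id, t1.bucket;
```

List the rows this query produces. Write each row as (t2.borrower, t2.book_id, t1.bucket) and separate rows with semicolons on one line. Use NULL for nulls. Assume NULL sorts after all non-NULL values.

(NULL, NULL, LS); (NULL, NULL, LS); (NULL, NULL, SG); (NULL, NULL, SG); (NULL, NULL, UI); (NULL, NULL, UI)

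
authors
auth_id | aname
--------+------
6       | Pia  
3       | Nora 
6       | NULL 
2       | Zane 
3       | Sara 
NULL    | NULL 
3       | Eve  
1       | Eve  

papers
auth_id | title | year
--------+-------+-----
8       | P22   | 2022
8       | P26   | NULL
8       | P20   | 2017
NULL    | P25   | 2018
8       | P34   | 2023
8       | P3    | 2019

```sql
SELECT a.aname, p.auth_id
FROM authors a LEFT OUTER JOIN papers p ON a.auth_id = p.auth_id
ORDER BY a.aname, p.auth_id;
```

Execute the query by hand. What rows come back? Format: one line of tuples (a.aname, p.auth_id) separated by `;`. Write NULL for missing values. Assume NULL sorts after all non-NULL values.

(Eve, NULL); (Eve, NULL); (Nora, NULL); (Pia, NULL); (Sara, NULL); (Zane, NULL); (NULL, NULL); (NULL, NULL)

LEFT JOIN keeps every row from `authors`; unmatched rows get NULL for `papers`'s columns.
Matching on a.auth_id = p.auth_id. A NULL in a compared column never satisfies the condition.
- a[0] auth_id=6 → no match; kept with NULLs on the p side.
- a[1] auth_id=3 → no match; kept with NULLs on the p side.
- a[2] auth_id=6 → no match; kept with NULLs on the p side.
- a[3] auth_id=2 → no match; kept with NULLs on the p side.
- a[4] auth_id=3 → no match; kept with NULLs on the p side.
- a[5] auth_id=NULL → no match; kept with NULLs on the p side.
- a[6] auth_id=3 → no match; kept with NULLs on the p side.
- a[7] auth_id=1 → no match; kept with NULLs on the p side.
After projecting and ordering:
a.aname | p.auth_id
Eve | NULL
Eve | NULL
Nora | NULL
Pia | NULL
Sara | NULL
Zane | NULL
NULL | NULL
NULL | NULL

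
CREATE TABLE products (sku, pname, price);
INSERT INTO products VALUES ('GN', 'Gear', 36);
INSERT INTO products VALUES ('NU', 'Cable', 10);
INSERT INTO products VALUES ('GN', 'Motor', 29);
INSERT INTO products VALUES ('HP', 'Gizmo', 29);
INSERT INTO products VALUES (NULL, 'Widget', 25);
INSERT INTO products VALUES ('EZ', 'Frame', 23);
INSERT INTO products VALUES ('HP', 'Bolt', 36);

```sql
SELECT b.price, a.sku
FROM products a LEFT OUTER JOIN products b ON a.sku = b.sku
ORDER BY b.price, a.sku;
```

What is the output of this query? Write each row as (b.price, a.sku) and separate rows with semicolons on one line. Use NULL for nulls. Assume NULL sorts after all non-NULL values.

(10, NU); (23, EZ); (29, GN); (29, GN); (29, HP); (29, HP); (36, GN); (36, GN); (36, HP); (36, HP); (NULL, NULL)

LEFT JOIN keeps every row from `products a`; unmatched rows get NULL for `products b`'s columns.
Matching on a.sku = b.sku. A NULL in a compared column never satisfies the condition.
- a row (sku=GN): matches 2 b row(s) → 2 output row(s).
- a row (sku=NU): matches 1 b row(s) → 1 output row(s).
- a row (sku=GN): matches 2 b row(s) → 2 output row(s).
- a row (sku=HP): matches 2 b row(s) → 2 output row(s).
- a row (sku=NULL): no match → kept, b columns NULL.
- a row (sku=EZ): matches 1 b row(s) → 1 output row(s).
- a row (sku=HP): matches 2 b row(s) → 2 output row(s).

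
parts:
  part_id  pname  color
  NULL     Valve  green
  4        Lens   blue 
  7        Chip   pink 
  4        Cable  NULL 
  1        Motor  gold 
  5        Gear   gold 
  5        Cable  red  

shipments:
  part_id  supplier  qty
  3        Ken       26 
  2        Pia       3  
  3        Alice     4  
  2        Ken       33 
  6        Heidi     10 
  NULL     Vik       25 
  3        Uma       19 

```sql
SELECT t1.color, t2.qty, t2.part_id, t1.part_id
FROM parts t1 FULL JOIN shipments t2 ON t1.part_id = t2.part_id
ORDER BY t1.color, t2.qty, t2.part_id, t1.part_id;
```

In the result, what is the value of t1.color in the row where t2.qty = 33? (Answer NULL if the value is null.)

NULL

FULL OUTER JOIN keeps every row from both sides; unmatched rows get NULL for the other side's columns.
Matching on t1.part_id = t2.part_id. A NULL in a compared column never satisfies the condition.
- t1 (part_id=NULL) has no partner → padded with NULL.
- t1 (part_id=4) has no partner → padded with NULL.
- t1 (part_id=7) has no partner → padded with NULL.
- t1 (part_id=4) has no partner → padded with NULL.
- t1 (part_id=1) has no partner → padded with NULL.
- t1 (part_id=5) has no partner → padded with NULL.
- t1 (part_id=5) has no partner → padded with NULL.
- 7 row(s) from t2 found no t1 partner → padded with NULL.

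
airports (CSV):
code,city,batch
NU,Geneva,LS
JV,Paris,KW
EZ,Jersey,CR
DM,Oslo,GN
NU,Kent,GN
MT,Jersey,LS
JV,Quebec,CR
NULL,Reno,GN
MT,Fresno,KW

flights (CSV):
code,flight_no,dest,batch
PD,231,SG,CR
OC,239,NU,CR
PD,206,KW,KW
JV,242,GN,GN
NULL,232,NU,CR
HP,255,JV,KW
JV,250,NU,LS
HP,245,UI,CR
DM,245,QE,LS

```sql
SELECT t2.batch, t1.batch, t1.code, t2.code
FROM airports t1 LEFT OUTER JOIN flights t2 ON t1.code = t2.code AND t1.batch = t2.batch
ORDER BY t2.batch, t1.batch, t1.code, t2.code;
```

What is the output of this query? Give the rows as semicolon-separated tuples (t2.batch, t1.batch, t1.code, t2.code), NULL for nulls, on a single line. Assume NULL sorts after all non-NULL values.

LEFT JOIN keeps every row from `airports`; unmatched rows get NULL for `flights`'s columns.
Matching on t1.code = t2.code AND t1.batch = t2.batch. A NULL in a compared column never satisfies the condition.
- t1 row (code=NU, batch=LS): no match → kept, t2 columns NULL.
- t1 row (code=JV, batch=KW): no match → kept, t2 columns NULL.
- t1 row (code=EZ, batch=CR): no match → kept, t2 columns NULL.
- t1 row (code=DM, batch=GN): no match → kept, t2 columns NULL.
- t1 row (code=NU, batch=GN): no match → kept, t2 columns NULL.
- t1 row (code=MT, batch=LS): no match → kept, t2 columns NULL.
- t1 row (code=JV, batch=CR): no match → kept, t2 columns NULL.
- t1 row (code=NULL, batch=GN): no match → kept, t2 columns NULL.
- t1 row (code=MT, batch=KW): no match → kept, t2 columns NULL.
After projecting and ordering:
t2.batch | t1.batch | t1.code | t2.code
NULL | CR | EZ | NULL
NULL | CR | JV | NULL
NULL | GN | DM | NULL
NULL | GN | NU | NULL
NULL | GN | NULL | NULL
NULL | KW | JV | NULL
NULL | KW | MT | NULL
NULL | LS | MT | NULL
NULL | LS | NU | NULL

(NULL, CR, EZ, NULL); (NULL, CR, JV, NULL); (NULL, GN, DM, NULL); (NULL, GN, NU, NULL); (NULL, GN, NULL, NULL); (NULL, KW, JV, NULL); (NULL, KW, MT, NULL); (NULL, LS, MT, NULL); (NULL, LS, NU, NULL)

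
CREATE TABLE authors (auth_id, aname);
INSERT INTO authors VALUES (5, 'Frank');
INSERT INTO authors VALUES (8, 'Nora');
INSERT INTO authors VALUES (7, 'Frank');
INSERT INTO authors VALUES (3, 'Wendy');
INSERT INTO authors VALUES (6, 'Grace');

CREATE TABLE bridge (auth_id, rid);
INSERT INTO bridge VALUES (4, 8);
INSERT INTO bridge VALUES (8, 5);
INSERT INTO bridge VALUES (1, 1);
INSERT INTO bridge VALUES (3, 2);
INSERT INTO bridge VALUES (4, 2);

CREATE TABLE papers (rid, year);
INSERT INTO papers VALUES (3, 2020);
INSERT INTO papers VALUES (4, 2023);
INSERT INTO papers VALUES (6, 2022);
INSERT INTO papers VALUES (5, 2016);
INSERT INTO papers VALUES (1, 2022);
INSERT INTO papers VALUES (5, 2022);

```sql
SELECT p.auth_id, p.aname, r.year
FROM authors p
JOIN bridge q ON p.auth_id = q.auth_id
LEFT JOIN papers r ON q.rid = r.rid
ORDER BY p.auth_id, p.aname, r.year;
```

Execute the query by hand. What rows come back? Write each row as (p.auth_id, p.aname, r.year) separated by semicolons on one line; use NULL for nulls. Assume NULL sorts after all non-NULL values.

(3, Wendy, NULL); (8, Nora, 2016); (8, Nora, 2022)

Evaluate left to right. First `authors p INNER JOIN bridge q` on auth_id: 2 row(s).
Then LEFT JOIN `papers r` on rid: each of those 2 rows is kept; rows whose q.rid has no match in r get NULL for r's columns.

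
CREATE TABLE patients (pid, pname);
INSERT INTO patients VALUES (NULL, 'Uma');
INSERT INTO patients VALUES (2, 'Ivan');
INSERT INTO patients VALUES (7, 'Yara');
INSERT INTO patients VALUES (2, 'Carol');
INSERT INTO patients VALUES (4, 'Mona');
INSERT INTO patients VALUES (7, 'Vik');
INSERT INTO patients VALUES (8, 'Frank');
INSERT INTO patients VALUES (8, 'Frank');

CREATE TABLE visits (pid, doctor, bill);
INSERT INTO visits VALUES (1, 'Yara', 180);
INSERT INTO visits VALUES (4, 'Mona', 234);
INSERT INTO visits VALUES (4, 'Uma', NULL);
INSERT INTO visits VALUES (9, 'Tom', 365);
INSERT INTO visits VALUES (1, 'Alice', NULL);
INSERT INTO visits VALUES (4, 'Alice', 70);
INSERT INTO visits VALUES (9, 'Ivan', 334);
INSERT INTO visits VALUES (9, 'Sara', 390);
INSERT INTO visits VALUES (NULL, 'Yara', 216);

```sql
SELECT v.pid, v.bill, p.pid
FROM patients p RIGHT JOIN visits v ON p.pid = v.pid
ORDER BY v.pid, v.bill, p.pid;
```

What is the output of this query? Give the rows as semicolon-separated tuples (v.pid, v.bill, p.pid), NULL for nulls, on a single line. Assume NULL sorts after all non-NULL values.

(1, 180, NULL); (1, NULL, NULL); (4, 70, 4); (4, 234, 4); (4, NULL, 4); (9, 334, NULL); (9, 365, NULL); (9, 390, NULL); (NULL, 216, NULL)

RIGHT JOIN keeps every row from `visits`; unmatched rows get NULL for `patients`'s columns.
Matching on p.pid = v.pid. A NULL in a compared column never satisfies the condition.
- p (pid=NULL) has no partner in v.
- p (pid=2) has no partner in v.
- p (pid=7) has no partner in v.
- p (pid=2) has no partner in v.
- p (pid=4) pairs with 3 row(s) of v.
- p (pid=7) has no partner in v.
- p (pid=8) has no partner in v.
- p (pid=8) has no partner in v.
- plus 6 unmatched v row(s), each kept with NULL p columns.
After projecting and ordering:
v.pid | v.bill | p.pid
1 | 180 | NULL
1 | NULL | NULL
4 | 70 | 4
4 | 234 | 4
4 | NULL | 4
9 | 334 | NULL
9 | 365 | NULL
9 | 390 | NULL
NULL | 216 | NULL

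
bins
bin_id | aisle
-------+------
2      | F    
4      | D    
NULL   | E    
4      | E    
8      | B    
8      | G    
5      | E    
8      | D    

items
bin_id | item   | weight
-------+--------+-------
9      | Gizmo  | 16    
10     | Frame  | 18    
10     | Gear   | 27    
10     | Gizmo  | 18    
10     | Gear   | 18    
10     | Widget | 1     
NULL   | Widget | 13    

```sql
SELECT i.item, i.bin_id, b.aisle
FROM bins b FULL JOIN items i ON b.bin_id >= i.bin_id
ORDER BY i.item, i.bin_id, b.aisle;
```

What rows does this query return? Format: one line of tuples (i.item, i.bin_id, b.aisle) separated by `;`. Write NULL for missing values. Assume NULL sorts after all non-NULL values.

FULL OUTER JOIN keeps every row from both sides; unmatched rows get NULL for the other side's columns.
Matching on b.bin_id >= i.bin_id. A NULL in a compared column never satisfies the condition.
- b[0] bin_id=2 → no match; kept with NULLs on the i side.
- b[1] bin_id=4 → no match; kept with NULLs on the i side.
- b[2] bin_id=NULL → no match; kept with NULLs on the i side.
- b[3] bin_id=4 → no match; kept with NULLs on the i side.
- b[4] bin_id=8 → no match; kept with NULLs on the i side.
- b[5] bin_id=8 → no match; kept with NULLs on the i side.
- b[6] bin_id=5 → no match; kept with NULLs on the i side.
- b[7] bin_id=8 → no match; kept with NULLs on the i side.
- 7 row(s) from i found no b partner → padded with NULL.

(Frame, 10, NULL); (Gear, 10, NULL); (Gear, 10, NULL); (Gizmo, 9, NULL); (Gizmo, 10, NULL); (Widget, 10, NULL); (Widget, NULL, NULL); (NULL, NULL, B); (NULL, NULL, D); (NULL, NULL, D); (NULL, NULL, E); (NULL, NULL, E); (NULL, NULL, E); (NULL, NULL, F); (NULL, NULL, G)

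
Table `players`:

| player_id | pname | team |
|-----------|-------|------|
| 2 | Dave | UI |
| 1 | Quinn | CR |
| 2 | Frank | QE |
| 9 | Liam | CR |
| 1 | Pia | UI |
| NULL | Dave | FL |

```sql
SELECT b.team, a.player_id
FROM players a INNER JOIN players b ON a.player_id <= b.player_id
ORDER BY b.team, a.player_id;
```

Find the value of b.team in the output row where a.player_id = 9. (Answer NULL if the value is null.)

INNER JOIN keeps only pairs where the ON condition holds.
Matching on a.player_id <= b.player_id. A NULL in a compared column never satisfies the condition.
- a[0] player_id=2 → 3 match(es) in b → 3 row(s).
- a[1] player_id=1 → 5 match(es) in b → 5 row(s).
- a[2] player_id=2 → 3 match(es) in b → 3 row(s).
- a[3] player_id=9 → 1 match(es) in b → 1 row(s).
- a[4] player_id=1 → 5 match(es) in b → 5 row(s).
- a[5] player_id=NULL → no match; dropped.

CR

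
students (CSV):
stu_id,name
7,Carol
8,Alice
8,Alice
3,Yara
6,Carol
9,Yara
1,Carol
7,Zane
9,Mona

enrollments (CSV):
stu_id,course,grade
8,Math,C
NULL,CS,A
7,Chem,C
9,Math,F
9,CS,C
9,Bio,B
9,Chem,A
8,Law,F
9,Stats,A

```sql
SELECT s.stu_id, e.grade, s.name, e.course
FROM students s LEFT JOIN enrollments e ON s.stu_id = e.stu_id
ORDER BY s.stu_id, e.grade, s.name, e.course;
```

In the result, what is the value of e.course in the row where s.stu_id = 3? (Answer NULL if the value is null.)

NULL

LEFT JOIN keeps every row from `students`; unmatched rows get NULL for `enrollments`'s columns.
Matching on s.stu_id = e.stu_id. A NULL in a compared column never satisfies the condition.
- stu_id=7: 1 matching e row(s), so 1 row(s) emitted.
- stu_id=8: 2 matching e row(s), so 2 row(s) emitted.
- stu_id=8: 2 matching e row(s), so 2 row(s) emitted.
- stu_id=3: no e row matches, row kept with e columns NULL.
- stu_id=6: no e row matches, row kept with e columns NULL.
- stu_id=9: 5 matching e row(s), so 5 row(s) emitted.
- stu_id=1: no e row matches, row kept with e columns NULL.
- stu_id=7: 1 matching e row(s), so 1 row(s) emitted.
- stu_id=9: 5 matching e row(s), so 5 row(s) emitted.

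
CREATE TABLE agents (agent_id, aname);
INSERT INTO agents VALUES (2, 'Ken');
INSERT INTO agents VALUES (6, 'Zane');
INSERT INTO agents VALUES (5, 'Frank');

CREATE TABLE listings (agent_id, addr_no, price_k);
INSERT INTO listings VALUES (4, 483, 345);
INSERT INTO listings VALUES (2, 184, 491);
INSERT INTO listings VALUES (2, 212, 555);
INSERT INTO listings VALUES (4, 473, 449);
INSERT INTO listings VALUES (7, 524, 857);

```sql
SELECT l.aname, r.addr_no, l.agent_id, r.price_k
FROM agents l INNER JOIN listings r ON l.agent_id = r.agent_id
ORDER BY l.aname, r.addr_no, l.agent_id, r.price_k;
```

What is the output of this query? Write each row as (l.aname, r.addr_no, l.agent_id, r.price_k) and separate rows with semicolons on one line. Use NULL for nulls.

(Ken, 184, 2, 491); (Ken, 212, 2, 555)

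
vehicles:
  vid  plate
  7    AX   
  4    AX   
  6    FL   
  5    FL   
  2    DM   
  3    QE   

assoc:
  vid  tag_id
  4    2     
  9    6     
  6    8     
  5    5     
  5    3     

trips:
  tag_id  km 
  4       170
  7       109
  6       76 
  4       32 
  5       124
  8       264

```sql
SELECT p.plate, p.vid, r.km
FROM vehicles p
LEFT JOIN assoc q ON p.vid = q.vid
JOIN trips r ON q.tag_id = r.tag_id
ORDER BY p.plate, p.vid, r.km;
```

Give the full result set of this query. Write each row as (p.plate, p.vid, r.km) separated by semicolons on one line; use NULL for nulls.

Joins associate left-to-right: vehicles LEFT JOIN assoc on vid gives 7 intermediate row(s).
Then INNER JOIN `trips r` on tag_id: keep only rows whose q.tag_id appears in r.

(FL, 5, 124); (FL, 6, 264)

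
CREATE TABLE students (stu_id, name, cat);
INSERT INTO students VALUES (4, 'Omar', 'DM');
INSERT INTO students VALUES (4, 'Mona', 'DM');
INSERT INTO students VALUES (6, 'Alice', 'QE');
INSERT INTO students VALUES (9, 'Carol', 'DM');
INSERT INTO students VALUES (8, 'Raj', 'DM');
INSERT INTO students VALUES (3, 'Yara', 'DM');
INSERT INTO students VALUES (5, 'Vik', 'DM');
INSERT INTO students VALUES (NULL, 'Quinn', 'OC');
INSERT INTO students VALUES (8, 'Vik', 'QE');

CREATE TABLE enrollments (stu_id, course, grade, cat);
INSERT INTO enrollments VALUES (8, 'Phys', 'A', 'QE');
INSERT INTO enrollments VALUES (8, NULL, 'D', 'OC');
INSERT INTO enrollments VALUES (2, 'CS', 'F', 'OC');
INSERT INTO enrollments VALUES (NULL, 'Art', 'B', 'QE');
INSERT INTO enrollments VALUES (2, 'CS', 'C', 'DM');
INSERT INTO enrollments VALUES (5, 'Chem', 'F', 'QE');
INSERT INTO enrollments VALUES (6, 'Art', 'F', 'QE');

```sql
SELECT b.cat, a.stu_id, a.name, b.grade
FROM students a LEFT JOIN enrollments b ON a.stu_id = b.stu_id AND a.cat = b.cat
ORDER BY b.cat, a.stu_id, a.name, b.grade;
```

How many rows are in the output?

9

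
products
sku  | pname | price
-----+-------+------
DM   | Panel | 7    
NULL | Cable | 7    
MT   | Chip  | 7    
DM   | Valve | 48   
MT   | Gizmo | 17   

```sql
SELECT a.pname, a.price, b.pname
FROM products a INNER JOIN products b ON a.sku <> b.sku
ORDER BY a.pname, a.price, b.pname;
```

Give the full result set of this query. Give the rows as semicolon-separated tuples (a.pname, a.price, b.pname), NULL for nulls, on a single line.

(Chip, 7, Panel); (Chip, 7, Valve); (Gizmo, 17, Panel); (Gizmo, 17, Valve); (Panel, 7, Chip); (Panel, 7, Gizmo); (Valve, 48, Chip); (Valve, 48, Gizmo)

INNER JOIN keeps only pairs where the ON condition holds.
Matching on a.sku <> b.sku. A NULL in a compared column never satisfies the condition.
- a (sku=DM) pairs with 2 row(s) of b.
- a (sku=NULL) has no partner → excluded.
- a (sku=MT) pairs with 2 row(s) of b.
- a (sku=DM) pairs with 2 row(s) of b.
- a (sku=MT) pairs with 2 row(s) of b.
After projecting and ordering:
a.pname | a.price | b.pname
Chip | 7 | Panel
Chip | 7 | Valve
Gizmo | 17 | Panel
Gizmo | 17 | Valve
Panel | 7 | Chip
Panel | 7 | Gizmo
Valve | 48 | Chip
Valve | 48 | Gizmo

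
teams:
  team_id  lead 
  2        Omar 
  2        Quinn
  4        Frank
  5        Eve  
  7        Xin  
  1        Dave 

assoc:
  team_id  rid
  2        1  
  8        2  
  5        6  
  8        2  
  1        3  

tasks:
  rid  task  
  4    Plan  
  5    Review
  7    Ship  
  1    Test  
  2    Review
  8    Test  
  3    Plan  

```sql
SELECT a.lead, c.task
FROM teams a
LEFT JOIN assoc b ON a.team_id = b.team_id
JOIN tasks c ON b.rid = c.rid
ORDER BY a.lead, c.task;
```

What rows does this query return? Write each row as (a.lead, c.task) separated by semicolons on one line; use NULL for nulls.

(Dave, Plan); (Omar, Test); (Quinn, Test)

Joins associate left-to-right: teams LEFT JOIN assoc on team_id gives 6 intermediate row(s).
Then INNER JOIN `tasks c` on rid: keep only rows whose b.rid appears in c.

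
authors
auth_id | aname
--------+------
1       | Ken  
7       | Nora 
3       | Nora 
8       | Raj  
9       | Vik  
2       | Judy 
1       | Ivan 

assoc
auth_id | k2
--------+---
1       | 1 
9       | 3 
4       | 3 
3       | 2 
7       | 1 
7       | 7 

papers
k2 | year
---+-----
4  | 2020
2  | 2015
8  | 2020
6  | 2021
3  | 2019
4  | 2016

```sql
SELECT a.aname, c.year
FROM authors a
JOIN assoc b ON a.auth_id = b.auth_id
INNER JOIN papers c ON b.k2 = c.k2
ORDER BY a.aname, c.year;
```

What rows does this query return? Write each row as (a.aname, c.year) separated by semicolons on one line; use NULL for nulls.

Joins associate left-to-right: authors INNER JOIN assoc on auth_id gives 6 intermediate row(s).
Then INNER JOIN `papers c` on k2: keep only rows whose b.k2 appears in c.

(Nora, 2015); (Vik, 2019)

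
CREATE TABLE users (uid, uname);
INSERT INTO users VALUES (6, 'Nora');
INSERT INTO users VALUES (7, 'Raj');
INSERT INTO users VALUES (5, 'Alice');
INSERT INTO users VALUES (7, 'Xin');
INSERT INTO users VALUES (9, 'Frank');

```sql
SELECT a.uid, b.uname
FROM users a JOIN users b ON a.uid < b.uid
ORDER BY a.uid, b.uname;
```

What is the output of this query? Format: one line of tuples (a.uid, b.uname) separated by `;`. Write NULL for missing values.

(5, Frank); (5, Nora); (5, Raj); (5, Xin); (6, Frank); (6, Raj); (6, Xin); (7, Frank); (7, Frank)

INNER JOIN keeps only pairs where the ON condition holds.
Matching on a.uid < b.uid.
- a[0] uid=6 → 3 match(es) in b → 3 row(s).
- a[1] uid=7 → 1 match(es) in b → 1 row(s).
- a[2] uid=5 → 4 match(es) in b → 4 row(s).
- a[3] uid=7 → 1 match(es) in b → 1 row(s).
- a[4] uid=9 → no match; dropped.
After projecting and ordering:
a.uid | b.uname
5 | Frank
5 | Nora
5 | Raj
5 | Xin
6 | Frank
6 | Raj
6 | Xin
7 | Frank
7 | Frank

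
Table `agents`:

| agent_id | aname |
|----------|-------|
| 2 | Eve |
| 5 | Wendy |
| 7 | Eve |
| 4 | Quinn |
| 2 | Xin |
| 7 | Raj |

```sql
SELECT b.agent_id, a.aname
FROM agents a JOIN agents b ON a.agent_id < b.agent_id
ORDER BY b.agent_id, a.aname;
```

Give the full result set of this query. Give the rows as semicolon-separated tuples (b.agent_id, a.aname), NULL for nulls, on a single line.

(4, Eve); (4, Xin); (5, Eve); (5, Quinn); (5, Xin); (7, Eve); (7, Eve); (7, Quinn); (7, Quinn); (7, Wendy); (7, Wendy); (7, Xin); (7, Xin)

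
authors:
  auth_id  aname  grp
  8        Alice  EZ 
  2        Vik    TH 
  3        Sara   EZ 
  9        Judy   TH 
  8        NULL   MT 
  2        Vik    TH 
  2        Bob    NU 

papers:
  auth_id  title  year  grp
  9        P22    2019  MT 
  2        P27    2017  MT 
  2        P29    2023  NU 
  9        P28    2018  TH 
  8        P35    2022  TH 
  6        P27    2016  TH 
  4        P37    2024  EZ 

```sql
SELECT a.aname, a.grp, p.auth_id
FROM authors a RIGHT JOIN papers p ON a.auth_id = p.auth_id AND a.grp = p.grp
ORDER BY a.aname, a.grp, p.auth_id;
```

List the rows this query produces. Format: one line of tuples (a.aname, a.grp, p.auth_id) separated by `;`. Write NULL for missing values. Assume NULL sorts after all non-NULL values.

RIGHT JOIN keeps every row from `papers`; unmatched rows get NULL for `authors`'s columns.
Matching on a.auth_id = p.auth_id AND a.grp = p.grp.
Matched pairs: 2; unmatched p rows kept: 5.

(Bob, NU, 2); (Judy, TH, 9); (NULL, NULL, 2); (NULL, NULL, 4); (NULL, NULL, 6); (NULL, NULL, 8); (NULL, NULL, 9)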